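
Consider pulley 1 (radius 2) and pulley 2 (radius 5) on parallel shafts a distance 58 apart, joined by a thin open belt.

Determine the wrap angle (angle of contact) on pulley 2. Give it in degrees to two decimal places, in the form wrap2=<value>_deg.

wrap2=185.93_deg

open belt: β = asin((r2−r1)/C) = asin(3/58) = 2.9649°
wrap1 = π − 2β = 174.0702°
wrap2 = π + 2β = 185.9298°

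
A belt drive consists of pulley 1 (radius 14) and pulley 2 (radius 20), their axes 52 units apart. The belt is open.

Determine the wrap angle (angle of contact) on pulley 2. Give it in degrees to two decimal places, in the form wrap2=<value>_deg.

wrap2=193.25_deg

open belt: β = asin((r2−r1)/C) = asin(6/52) = 6.6258°
wrap1 = π − 2β = 166.7484°
wrap2 = π + 2β = 193.2516°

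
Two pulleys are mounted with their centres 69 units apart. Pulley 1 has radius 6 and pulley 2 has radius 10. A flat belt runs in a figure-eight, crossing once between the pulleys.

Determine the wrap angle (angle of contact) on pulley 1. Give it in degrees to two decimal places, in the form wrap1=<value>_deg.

crossed belt: β = asin((r1+r2)/C) = asin(16/69) = 13.4080°
wrap1 = wrap2 = π + 2β = 206.8160°

wrap1=206.82_deg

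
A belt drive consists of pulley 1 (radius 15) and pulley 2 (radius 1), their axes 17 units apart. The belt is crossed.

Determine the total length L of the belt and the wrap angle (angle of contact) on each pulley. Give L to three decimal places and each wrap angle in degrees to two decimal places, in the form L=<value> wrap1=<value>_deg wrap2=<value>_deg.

L=100.990 wrap1=320.50_deg wrap2=320.50_deg

crossed belt: β = asin((r1+r2)/C) = asin(16/17) = 70.2501°
wrap1 = wrap2 = π + 2β = 320.5002°
tangent length = C·cosβ = 5.7446
L = (r1+r2)·wrap + 2·C·cosβ = 16·5.5938 + 2·5.7446 = 100.9897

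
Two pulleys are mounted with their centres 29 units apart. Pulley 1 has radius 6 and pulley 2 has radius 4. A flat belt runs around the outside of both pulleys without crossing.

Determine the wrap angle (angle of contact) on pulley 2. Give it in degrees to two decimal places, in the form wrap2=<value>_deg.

open belt: β = asin((r2−r1)/C) = asin(-2/29) = -3.9546°
wrap1 = π − 2β = 187.9091°
wrap2 = π + 2β = 172.0909°

wrap2=172.09_deg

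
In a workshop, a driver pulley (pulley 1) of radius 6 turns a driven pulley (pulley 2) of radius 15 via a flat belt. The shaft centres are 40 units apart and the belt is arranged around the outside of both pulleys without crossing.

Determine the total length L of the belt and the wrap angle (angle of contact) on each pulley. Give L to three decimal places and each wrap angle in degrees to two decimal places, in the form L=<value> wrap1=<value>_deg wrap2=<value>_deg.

L=148.007 wrap1=153.99_deg wrap2=206.01_deg

open belt: β = asin((r2−r1)/C) = asin(9/40) = 13.0029°
wrap1 = π − 2β = 153.9942°
wrap2 = π + 2β = 206.0058°
tangent length = C·cosβ = 38.9744
L = r1·wrap1 + r2·wrap2 + 2·C·cosβ = 6·2.6877 + 15·3.5955 + 2·38.9744 = 148.0071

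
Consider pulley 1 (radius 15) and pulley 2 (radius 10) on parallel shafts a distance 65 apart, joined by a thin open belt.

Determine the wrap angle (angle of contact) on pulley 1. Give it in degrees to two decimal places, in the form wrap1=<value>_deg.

open belt: β = asin((r2−r1)/C) = asin(-5/65) = -4.4117°
wrap1 = π − 2β = 188.8235°
wrap2 = π + 2β = 171.1765°

wrap1=188.82_deg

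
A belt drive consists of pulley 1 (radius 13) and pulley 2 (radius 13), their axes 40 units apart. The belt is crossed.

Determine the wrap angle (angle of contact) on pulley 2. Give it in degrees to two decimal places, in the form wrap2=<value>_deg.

wrap2=261.08_deg

crossed belt: β = asin((r1+r2)/C) = asin(26/40) = 40.5416°
wrap1 = wrap2 = π + 2β = 261.0832°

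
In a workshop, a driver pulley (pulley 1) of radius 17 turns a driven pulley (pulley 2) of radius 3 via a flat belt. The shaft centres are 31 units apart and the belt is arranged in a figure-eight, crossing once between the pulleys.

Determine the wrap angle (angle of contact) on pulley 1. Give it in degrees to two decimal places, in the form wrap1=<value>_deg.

crossed belt: β = asin((r1+r2)/C) = asin(20/31) = 40.1778°
wrap1 = wrap2 = π + 2β = 260.3555°

wrap1=260.36_deg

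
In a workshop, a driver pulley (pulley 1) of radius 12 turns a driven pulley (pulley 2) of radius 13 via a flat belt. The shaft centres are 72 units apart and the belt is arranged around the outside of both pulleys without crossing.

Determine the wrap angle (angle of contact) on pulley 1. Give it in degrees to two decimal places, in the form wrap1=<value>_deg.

wrap1=178.41_deg

open belt: β = asin((r2−r1)/C) = asin(1/72) = 0.7958°
wrap1 = π − 2β = 178.4084°
wrap2 = π + 2β = 181.5916°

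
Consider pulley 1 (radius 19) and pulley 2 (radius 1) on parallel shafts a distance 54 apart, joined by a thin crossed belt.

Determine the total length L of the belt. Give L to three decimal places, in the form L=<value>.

crossed belt: β = asin((r1+r2)/C) = asin(20/54) = 21.7385°
wrap1 = wrap2 = π + 2β = 223.4769°
tangent length = C·cosβ = 50.1597
L = (r1+r2)·wrap + 2·C·cosβ = 20·3.9004 + 2·50.1597 = 178.3277

L=178.328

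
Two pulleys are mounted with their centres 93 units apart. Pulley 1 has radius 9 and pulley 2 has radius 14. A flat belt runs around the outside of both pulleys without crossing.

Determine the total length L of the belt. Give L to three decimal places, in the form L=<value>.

L=258.526

open belt: β = asin((r2−r1)/C) = asin(5/93) = 3.0819°
wrap1 = π − 2β = 173.8362°
wrap2 = π + 2β = 186.1638°
tangent length = C·cosβ = 92.8655
L = r1·wrap1 + r2·wrap2 + 2·C·cosβ = 9·3.0340 + 14·3.2492 + 2·92.8655 = 258.5255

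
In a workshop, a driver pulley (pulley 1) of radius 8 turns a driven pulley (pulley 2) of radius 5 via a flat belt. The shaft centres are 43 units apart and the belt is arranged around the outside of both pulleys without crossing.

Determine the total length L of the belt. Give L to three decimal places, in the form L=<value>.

open belt: β = asin((r2−r1)/C) = asin(-3/43) = -4.0006°
wrap1 = π − 2β = 188.0013°
wrap2 = π + 2β = 171.9987°
tangent length = C·cosβ = 42.8952
L = r1·wrap1 + r2·wrap2 + 2·C·cosβ = 8·3.2812 + 5·3.0019 + 2·42.8952 = 127.0501

L=127.050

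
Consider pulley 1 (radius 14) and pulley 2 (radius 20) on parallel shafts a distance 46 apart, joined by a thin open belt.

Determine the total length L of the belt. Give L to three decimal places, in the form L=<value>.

L=199.598

open belt: β = asin((r2−r1)/C) = asin(6/46) = 7.4947°
wrap1 = π − 2β = 165.0106°
wrap2 = π + 2β = 194.9894°
tangent length = C·cosβ = 45.6070
L = r1·wrap1 + r2·wrap2 + 2·C·cosβ = 14·2.8800 + 20·3.4032 + 2·45.6070 = 199.5979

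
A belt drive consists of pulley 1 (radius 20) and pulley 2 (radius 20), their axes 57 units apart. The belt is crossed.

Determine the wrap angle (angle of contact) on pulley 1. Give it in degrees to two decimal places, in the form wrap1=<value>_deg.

wrap1=269.14_deg

crossed belt: β = asin((r1+r2)/C) = asin(40/57) = 44.5679°
wrap1 = wrap2 = π + 2β = 269.1359°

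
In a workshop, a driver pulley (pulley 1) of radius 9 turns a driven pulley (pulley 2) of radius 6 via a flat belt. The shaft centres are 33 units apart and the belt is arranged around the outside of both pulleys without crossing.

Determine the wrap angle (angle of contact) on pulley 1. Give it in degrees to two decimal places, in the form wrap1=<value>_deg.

open belt: β = asin((r2−r1)/C) = asin(-3/33) = -5.2159°
wrap1 = π − 2β = 190.4318°
wrap2 = π + 2β = 169.5682°

wrap1=190.43_deg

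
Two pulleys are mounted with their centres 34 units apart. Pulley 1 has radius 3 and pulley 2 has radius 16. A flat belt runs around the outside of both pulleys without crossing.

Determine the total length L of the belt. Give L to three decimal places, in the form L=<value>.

open belt: β = asin((r2−r1)/C) = asin(13/34) = 22.4795°
wrap1 = π − 2β = 135.0410°
wrap2 = π + 2β = 224.9590°
tangent length = C·cosβ = 31.4166
L = r1·wrap1 + r2·wrap2 + 2·C·cosβ = 3·2.3569 + 16·3.9263 + 2·31.4166 = 132.7242

L=132.724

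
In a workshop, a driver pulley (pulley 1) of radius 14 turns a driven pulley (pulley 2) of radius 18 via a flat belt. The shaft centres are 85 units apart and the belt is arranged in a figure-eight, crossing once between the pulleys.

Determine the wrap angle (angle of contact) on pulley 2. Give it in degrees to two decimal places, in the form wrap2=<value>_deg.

wrap2=224.23_deg

crossed belt: β = asin((r1+r2)/C) = asin(32/85) = 22.1152°
wrap1 = wrap2 = π + 2β = 224.2305°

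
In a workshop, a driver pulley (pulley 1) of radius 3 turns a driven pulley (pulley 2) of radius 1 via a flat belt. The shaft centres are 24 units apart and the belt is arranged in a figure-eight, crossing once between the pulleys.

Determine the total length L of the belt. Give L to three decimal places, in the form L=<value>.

crossed belt: β = asin((r1+r2)/C) = asin(4/24) = 9.5941°
wrap1 = wrap2 = π + 2β = 199.1881°
tangent length = C·cosβ = 23.6643
L = (r1+r2)·wrap + 2·C·cosβ = 4·3.4765 + 2·23.6643 = 61.2346

L=61.235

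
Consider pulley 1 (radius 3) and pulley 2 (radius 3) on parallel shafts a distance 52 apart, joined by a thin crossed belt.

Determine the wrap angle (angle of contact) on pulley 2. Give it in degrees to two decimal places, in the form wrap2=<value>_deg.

wrap2=193.25_deg

crossed belt: β = asin((r1+r2)/C) = asin(6/52) = 6.6258°
wrap1 = wrap2 = π + 2β = 193.2516°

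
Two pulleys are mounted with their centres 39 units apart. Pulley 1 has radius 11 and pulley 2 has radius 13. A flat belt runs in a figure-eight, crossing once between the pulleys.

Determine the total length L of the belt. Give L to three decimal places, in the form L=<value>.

crossed belt: β = asin((r1+r2)/C) = asin(24/39) = 37.9799°
wrap1 = wrap2 = π + 2β = 255.9597°
tangent length = C·cosβ = 30.7409
L = (r1+r2)·wrap + 2·C·cosβ = 24·4.4673 + 2·30.7409 = 168.6979

L=168.698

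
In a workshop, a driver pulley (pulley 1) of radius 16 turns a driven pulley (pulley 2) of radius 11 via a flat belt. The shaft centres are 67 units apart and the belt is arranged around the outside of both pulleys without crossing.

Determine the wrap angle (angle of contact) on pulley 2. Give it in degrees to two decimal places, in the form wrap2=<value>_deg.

wrap2=171.44_deg

open belt: β = asin((r2−r1)/C) = asin(-5/67) = -4.2798°
wrap1 = π − 2β = 188.5596°
wrap2 = π + 2β = 171.4404°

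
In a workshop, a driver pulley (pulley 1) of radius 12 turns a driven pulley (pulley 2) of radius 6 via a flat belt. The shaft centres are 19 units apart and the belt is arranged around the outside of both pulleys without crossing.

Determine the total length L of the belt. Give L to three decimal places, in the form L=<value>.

L=96.460

open belt: β = asin((r2−r1)/C) = asin(-6/19) = -18.4085°
wrap1 = π − 2β = 216.8170°
wrap2 = π + 2β = 143.1830°
tangent length = C·cosβ = 18.0278
L = r1·wrap1 + r2·wrap2 + 2·C·cosβ = 12·3.7842 + 6·2.4990 + 2·18.0278 = 96.4596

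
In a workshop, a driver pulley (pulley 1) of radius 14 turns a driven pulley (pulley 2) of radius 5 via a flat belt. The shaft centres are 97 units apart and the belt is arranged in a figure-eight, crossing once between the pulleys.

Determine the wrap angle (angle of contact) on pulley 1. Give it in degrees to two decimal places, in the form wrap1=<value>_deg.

wrap1=202.59_deg

crossed belt: β = asin((r1+r2)/C) = asin(19/97) = 11.2959°
wrap1 = wrap2 = π + 2β = 202.5918°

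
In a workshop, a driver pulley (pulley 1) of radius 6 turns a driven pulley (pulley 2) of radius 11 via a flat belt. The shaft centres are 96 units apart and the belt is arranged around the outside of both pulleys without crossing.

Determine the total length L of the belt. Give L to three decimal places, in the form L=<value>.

open belt: β = asin((r2−r1)/C) = asin(5/96) = 2.9855°
wrap1 = π − 2β = 174.0290°
wrap2 = π + 2β = 185.9710°
tangent length = C·cosβ = 95.8697
L = r1·wrap1 + r2·wrap2 + 2·C·cosβ = 6·3.0374 + 11·3.2458 + 2·95.8697 = 245.6676

L=245.668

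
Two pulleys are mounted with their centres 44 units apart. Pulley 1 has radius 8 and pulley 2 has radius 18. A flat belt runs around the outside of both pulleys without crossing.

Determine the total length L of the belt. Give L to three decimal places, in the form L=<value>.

L=171.964

open belt: β = asin((r2−r1)/C) = asin(10/44) = 13.1366°
wrap1 = π − 2β = 153.7269°
wrap2 = π + 2β = 206.2731°
tangent length = C·cosβ = 42.8486
L = r1·wrap1 + r2·wrap2 + 2·C·cosβ = 8·2.6830 + 18·3.6001 + 2·42.8486 = 171.9641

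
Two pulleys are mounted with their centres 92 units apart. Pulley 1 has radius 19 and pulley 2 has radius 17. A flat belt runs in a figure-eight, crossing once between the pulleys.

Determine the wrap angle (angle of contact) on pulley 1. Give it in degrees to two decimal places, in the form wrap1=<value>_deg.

wrap1=226.07_deg

crossed belt: β = asin((r1+r2)/C) = asin(36/92) = 23.0357°
wrap1 = wrap2 = π + 2β = 226.0714°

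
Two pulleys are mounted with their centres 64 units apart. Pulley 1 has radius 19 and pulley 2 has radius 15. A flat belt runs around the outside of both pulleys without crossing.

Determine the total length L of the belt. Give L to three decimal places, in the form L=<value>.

open belt: β = asin((r2−r1)/C) = asin(-4/64) = -3.5833°
wrap1 = π − 2β = 187.1666°
wrap2 = π + 2β = 172.8334°
tangent length = C·cosβ = 63.8749
L = r1·wrap1 + r2·wrap2 + 2·C·cosβ = 19·3.2667 + 15·3.0165 + 2·63.8749 = 235.0642

L=235.064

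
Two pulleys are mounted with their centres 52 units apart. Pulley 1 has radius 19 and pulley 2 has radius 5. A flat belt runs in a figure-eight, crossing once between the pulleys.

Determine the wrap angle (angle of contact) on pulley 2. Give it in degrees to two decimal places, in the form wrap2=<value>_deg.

crossed belt: β = asin((r1+r2)/C) = asin(24/52) = 27.4864°
wrap1 = wrap2 = π + 2β = 234.9729°

wrap2=234.97_deg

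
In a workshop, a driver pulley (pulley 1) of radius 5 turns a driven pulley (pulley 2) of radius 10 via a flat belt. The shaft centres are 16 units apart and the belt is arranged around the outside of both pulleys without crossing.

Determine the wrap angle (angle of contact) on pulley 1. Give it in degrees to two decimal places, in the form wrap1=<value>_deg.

wrap1=143.58_deg

open belt: β = asin((r2−r1)/C) = asin(5/16) = 18.2100°
wrap1 = π − 2β = 143.5801°
wrap2 = π + 2β = 216.4199°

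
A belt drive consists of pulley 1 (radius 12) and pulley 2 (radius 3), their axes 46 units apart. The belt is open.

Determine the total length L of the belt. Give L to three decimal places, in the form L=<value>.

L=140.890

open belt: β = asin((r2−r1)/C) = asin(-9/46) = -11.2828°
wrap1 = π − 2β = 202.5656°
wrap2 = π + 2β = 157.4344°
tangent length = C·cosβ = 45.1110
L = r1·wrap1 + r2·wrap2 + 2·C·cosβ = 12·3.5354 + 3·2.7477 + 2·45.1110 = 140.8904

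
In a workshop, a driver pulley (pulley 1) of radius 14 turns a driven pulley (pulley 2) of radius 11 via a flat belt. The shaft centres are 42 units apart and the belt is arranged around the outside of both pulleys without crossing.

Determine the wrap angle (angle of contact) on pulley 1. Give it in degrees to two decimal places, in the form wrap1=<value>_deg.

wrap1=188.19_deg

open belt: β = asin((r2−r1)/C) = asin(-3/42) = -4.0960°
wrap1 = π − 2β = 188.1921°
wrap2 = π + 2β = 171.8079°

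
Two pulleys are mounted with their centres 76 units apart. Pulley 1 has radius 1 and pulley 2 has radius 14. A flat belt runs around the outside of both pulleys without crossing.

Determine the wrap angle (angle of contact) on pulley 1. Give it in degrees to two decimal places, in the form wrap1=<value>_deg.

wrap1=160.30_deg

open belt: β = asin((r2−r1)/C) = asin(13/76) = 9.8490°
wrap1 = π − 2β = 160.3019°
wrap2 = π + 2β = 199.6981°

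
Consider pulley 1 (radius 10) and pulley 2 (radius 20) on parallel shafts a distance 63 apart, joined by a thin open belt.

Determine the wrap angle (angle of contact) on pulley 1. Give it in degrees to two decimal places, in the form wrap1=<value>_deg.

wrap1=161.73_deg

open belt: β = asin((r2−r1)/C) = asin(10/63) = 9.1332°
wrap1 = π − 2β = 161.7336°
wrap2 = π + 2β = 198.2664°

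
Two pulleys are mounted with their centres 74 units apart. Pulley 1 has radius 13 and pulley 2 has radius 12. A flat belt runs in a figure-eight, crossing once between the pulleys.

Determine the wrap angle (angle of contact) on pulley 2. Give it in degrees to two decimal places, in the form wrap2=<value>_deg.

wrap2=219.49_deg

crossed belt: β = asin((r1+r2)/C) = asin(25/74) = 19.7452°
wrap1 = wrap2 = π + 2β = 219.4904°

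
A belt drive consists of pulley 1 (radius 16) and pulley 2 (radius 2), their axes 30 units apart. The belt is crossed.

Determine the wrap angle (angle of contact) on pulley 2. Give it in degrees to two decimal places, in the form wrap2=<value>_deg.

crossed belt: β = asin((r1+r2)/C) = asin(18/30) = 36.8699°
wrap1 = wrap2 = π + 2β = 253.7398°

wrap2=253.74_deg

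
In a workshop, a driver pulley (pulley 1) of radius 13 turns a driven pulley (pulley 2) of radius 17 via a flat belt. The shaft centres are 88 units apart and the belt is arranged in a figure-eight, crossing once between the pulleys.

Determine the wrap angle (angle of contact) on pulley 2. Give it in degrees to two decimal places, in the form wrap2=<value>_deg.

crossed belt: β = asin((r1+r2)/C) = asin(30/88) = 19.9323°
wrap1 = wrap2 = π + 2β = 219.8645°

wrap2=219.86_deg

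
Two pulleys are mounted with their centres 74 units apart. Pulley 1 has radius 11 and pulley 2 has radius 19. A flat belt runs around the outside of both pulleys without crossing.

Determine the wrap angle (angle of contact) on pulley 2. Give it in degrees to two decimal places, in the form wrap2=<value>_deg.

open belt: β = asin((r2−r1)/C) = asin(8/74) = 6.2063°
wrap1 = π − 2β = 167.5875°
wrap2 = π + 2β = 192.4125°

wrap2=192.41_deg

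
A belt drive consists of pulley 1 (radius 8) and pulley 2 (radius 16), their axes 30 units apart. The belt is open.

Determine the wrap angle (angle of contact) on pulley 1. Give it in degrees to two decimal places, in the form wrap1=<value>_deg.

open belt: β = asin((r2−r1)/C) = asin(8/30) = 15.4660°
wrap1 = π − 2β = 149.0680°
wrap2 = π + 2β = 210.9320°

wrap1=149.07_deg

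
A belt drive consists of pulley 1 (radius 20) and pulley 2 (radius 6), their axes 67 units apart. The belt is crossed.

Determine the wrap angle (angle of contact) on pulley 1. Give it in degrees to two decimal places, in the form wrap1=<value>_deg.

wrap1=225.67_deg

crossed belt: β = asin((r1+r2)/C) = asin(26/67) = 22.8338°
wrap1 = wrap2 = π + 2β = 225.6676°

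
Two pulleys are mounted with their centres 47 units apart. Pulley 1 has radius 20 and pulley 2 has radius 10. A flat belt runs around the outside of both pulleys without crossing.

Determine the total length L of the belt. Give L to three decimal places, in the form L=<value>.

open belt: β = asin((r2−r1)/C) = asin(-10/47) = -12.2845°
wrap1 = π − 2β = 204.5690°
wrap2 = π + 2β = 155.4310°
tangent length = C·cosβ = 45.9239
L = r1·wrap1 + r2·wrap2 + 2·C·cosβ = 20·3.5704 + 10·2.7128 + 2·45.9239 = 190.3836

L=190.384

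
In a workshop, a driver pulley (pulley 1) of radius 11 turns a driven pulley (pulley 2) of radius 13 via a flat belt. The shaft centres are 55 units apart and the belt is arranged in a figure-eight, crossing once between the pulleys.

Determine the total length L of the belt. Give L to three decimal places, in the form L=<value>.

crossed belt: β = asin((r1+r2)/C) = asin(24/55) = 25.8721°
wrap1 = wrap2 = π + 2β = 231.7442°
tangent length = C·cosβ = 49.4874
L = (r1+r2)·wrap + 2·C·cosβ = 24·4.0447 + 2·49.4874 = 196.0475

L=196.048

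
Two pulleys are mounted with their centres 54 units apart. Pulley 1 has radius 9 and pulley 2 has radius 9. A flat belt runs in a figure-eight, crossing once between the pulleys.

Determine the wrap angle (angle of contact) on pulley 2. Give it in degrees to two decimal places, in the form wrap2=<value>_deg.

wrap2=218.94_deg

crossed belt: β = asin((r1+r2)/C) = asin(18/54) = 19.4712°
wrap1 = wrap2 = π + 2β = 218.9424°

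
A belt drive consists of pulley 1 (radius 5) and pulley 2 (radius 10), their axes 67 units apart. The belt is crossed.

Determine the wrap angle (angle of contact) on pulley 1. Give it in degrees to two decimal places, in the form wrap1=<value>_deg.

wrap1=205.87_deg

crossed belt: β = asin((r1+r2)/C) = asin(15/67) = 12.9371°
wrap1 = wrap2 = π + 2β = 205.8741°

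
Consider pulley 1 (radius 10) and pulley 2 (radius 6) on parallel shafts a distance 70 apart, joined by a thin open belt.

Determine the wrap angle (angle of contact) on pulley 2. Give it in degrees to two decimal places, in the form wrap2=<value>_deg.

open belt: β = asin((r2−r1)/C) = asin(-4/70) = -3.2758°
wrap1 = π − 2β = 186.5517°
wrap2 = π + 2β = 173.4483°

wrap2=173.45_deg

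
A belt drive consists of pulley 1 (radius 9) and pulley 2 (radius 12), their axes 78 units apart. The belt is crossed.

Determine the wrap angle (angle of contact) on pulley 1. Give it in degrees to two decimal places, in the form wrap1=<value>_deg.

crossed belt: β = asin((r1+r2)/C) = asin(21/78) = 15.6185°
wrap1 = wrap2 = π + 2β = 211.2370°

wrap1=211.24_deg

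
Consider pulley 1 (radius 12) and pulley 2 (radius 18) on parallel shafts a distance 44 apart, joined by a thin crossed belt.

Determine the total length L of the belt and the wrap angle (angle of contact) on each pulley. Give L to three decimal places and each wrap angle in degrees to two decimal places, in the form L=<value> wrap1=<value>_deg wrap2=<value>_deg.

crossed belt: β = asin((r1+r2)/C) = asin(30/44) = 42.9859°
wrap1 = wrap2 = π + 2β = 265.9718°
tangent length = C·cosβ = 32.1870
L = (r1+r2)·wrap + 2·C·cosβ = 30·4.6421 + 2·32.1870 = 203.6364

L=203.636 wrap1=265.97_deg wrap2=265.97_deg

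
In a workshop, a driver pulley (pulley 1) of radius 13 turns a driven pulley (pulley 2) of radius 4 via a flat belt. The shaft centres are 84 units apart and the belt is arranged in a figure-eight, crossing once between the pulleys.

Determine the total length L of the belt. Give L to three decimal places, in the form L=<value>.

L=224.859

crossed belt: β = asin((r1+r2)/C) = asin(17/84) = 11.6762°
wrap1 = wrap2 = π + 2β = 203.3525°
tangent length = C·cosβ = 82.2618
L = (r1+r2)·wrap + 2·C·cosβ = 17·3.5492 + 2·82.2618 = 224.8594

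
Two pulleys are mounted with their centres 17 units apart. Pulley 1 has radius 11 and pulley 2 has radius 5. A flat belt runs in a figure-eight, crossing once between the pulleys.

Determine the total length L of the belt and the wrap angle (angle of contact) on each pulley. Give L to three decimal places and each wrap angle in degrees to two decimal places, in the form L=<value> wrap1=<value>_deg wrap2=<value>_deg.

crossed belt: β = asin((r1+r2)/C) = asin(16/17) = 70.2501°
wrap1 = wrap2 = π + 2β = 320.5002°
tangent length = C·cosβ = 5.7446
L = (r1+r2)·wrap + 2·C·cosβ = 16·5.5938 + 2·5.7446 = 100.9897

L=100.990 wrap1=320.50_deg wrap2=320.50_deg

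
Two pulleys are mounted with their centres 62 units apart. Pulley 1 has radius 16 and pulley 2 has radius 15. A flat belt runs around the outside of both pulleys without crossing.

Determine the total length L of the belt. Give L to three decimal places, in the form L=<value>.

open belt: β = asin((r2−r1)/C) = asin(-1/62) = -0.9242°
wrap1 = π − 2β = 181.8483°
wrap2 = π + 2β = 178.1517°
tangent length = C·cosβ = 61.9919
L = r1·wrap1 + r2·wrap2 + 2·C·cosβ = 16·3.1739 + 15·3.1093 + 2·61.9919 = 221.4055

L=221.406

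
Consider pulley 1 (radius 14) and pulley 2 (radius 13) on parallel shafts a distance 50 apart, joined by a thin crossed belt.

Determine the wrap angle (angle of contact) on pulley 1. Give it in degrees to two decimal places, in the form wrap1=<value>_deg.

crossed belt: β = asin((r1+r2)/C) = asin(27/50) = 32.6836°
wrap1 = wrap2 = π + 2β = 245.3673°

wrap1=245.37_deg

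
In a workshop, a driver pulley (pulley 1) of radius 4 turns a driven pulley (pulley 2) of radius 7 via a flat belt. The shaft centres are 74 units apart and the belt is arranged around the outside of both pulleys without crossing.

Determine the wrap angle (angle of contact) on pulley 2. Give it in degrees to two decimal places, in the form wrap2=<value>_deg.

wrap2=184.65_deg

open belt: β = asin((r2−r1)/C) = asin(3/74) = 2.3234°
wrap1 = π − 2β = 175.3531°
wrap2 = π + 2β = 184.6469°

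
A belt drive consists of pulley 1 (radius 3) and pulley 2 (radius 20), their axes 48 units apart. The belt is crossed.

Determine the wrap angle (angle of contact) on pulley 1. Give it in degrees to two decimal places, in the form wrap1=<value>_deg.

crossed belt: β = asin((r1+r2)/C) = asin(23/48) = 28.6310°
wrap1 = wrap2 = π + 2β = 237.2620°

wrap1=237.26_deg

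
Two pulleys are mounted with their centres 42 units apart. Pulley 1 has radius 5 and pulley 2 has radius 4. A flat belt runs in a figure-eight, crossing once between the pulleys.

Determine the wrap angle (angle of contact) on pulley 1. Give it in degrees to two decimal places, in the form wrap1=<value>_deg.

wrap1=204.75_deg

crossed belt: β = asin((r1+r2)/C) = asin(9/42) = 12.3736°
wrap1 = wrap2 = π + 2β = 204.7473°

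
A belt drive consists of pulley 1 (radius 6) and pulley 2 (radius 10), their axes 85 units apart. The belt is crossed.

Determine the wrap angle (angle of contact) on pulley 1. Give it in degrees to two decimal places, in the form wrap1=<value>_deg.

wrap1=201.70_deg

crossed belt: β = asin((r1+r2)/C) = asin(16/85) = 10.8498°
wrap1 = wrap2 = π + 2β = 201.6996°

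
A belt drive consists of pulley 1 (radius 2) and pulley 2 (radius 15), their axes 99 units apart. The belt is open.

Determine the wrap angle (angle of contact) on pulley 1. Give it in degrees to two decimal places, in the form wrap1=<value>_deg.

open belt: β = asin((r2−r1)/C) = asin(13/99) = 7.5455°
wrap1 = π − 2β = 164.9090°
wrap2 = π + 2β = 195.0910°

wrap1=164.91_deg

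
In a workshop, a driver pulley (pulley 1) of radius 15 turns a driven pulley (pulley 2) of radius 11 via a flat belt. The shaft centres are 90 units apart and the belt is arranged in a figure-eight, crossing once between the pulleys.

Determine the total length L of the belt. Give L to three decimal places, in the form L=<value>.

L=269.246

crossed belt: β = asin((r1+r2)/C) = asin(26/90) = 16.7914°
wrap1 = wrap2 = π + 2β = 213.5829°
tangent length = C·cosβ = 86.1626
L = (r1+r2)·wrap + 2·C·cosβ = 26·3.7277 + 2·86.1626 = 269.2461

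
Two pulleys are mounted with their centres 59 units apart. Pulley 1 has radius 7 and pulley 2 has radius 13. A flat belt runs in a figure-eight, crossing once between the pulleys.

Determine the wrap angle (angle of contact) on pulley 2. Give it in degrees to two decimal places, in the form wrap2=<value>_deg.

crossed belt: β = asin((r1+r2)/C) = asin(20/59) = 19.8149°
wrap1 = wrap2 = π + 2β = 219.6299°

wrap2=219.63_deg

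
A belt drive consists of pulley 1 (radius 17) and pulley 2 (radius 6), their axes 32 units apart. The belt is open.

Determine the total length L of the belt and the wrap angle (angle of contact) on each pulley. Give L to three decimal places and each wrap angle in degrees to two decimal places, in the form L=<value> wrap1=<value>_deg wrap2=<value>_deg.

L=140.077 wrap1=220.21_deg wrap2=139.79_deg

open belt: β = asin((r2−r1)/C) = asin(-11/32) = -20.1055°
wrap1 = π − 2β = 220.2110°
wrap2 = π + 2β = 139.7890°
tangent length = C·cosβ = 30.0500
L = r1·wrap1 + r2·wrap2 + 2·C·cosβ = 17·3.8434 + 6·2.4398 + 2·30.0500 = 140.0765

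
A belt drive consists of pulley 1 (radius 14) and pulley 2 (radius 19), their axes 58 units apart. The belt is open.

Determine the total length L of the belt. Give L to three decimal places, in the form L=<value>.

L=220.104

open belt: β = asin((r2−r1)/C) = asin(5/58) = 4.9454°
wrap1 = π − 2β = 170.1091°
wrap2 = π + 2β = 189.8909°
tangent length = C·cosβ = 57.7841
L = r1·wrap1 + r2·wrap2 + 2·C·cosβ = 14·2.9690 + 19·3.3142 + 2·57.7841 = 220.1039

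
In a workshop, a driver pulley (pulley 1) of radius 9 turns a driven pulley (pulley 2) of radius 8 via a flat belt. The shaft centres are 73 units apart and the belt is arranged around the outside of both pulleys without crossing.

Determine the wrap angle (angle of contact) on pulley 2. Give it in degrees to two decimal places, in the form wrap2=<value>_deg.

open belt: β = asin((r2−r1)/C) = asin(-1/73) = -0.7849°
wrap1 = π − 2β = 181.5698°
wrap2 = π + 2β = 178.4302°

wrap2=178.43_deg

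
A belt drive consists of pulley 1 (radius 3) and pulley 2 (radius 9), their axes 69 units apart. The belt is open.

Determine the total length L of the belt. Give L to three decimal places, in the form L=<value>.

open belt: β = asin((r2−r1)/C) = asin(6/69) = 4.9885°
wrap1 = π − 2β = 170.0229°
wrap2 = π + 2β = 189.9771°
tangent length = C·cosβ = 68.7386
L = r1·wrap1 + r2·wrap2 + 2·C·cosβ = 3·2.9675 + 9·3.3157 + 2·68.7386 = 176.2212

L=176.221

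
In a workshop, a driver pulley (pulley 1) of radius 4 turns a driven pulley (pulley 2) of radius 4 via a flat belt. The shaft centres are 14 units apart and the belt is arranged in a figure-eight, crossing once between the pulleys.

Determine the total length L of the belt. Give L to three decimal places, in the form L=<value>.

L=57.843

crossed belt: β = asin((r1+r2)/C) = asin(8/14) = 34.8499°
wrap1 = wrap2 = π + 2β = 249.6998°
tangent length = C·cosβ = 11.4891
L = (r1+r2)·wrap + 2·C·cosβ = 8·4.3581 + 2·11.4891 = 57.8429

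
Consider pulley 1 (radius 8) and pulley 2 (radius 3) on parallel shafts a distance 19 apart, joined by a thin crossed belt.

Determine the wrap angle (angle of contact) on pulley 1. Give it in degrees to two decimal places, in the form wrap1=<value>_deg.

crossed belt: β = asin((r1+r2)/C) = asin(11/19) = 35.3765°
wrap1 = wrap2 = π + 2β = 250.7531°

wrap1=250.75_deg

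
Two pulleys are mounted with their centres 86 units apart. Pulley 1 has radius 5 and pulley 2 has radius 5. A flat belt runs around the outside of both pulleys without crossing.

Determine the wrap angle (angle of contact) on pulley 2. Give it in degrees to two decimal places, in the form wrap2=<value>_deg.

wrap2=180.00_deg

open belt: β = asin((r2−r1)/C) = asin(0/86) = 0.0000°
wrap1 = π − 2β = 180.0000°
wrap2 = π + 2β = 180.0000°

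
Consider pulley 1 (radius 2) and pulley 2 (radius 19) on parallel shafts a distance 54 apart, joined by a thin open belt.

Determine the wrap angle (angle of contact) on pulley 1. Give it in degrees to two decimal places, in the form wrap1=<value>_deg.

open belt: β = asin((r2−r1)/C) = asin(17/54) = 18.3496°
wrap1 = π − 2β = 143.3007°
wrap2 = π + 2β = 216.6993°

wrap1=143.30_deg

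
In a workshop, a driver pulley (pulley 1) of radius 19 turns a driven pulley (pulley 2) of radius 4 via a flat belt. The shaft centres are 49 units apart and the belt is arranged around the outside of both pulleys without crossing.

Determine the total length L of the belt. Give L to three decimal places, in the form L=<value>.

L=174.885

open belt: β = asin((r2−r1)/C) = asin(-15/49) = -17.8257°
wrap1 = π − 2β = 215.6514°
wrap2 = π + 2β = 144.3486°
tangent length = C·cosβ = 46.6476
L = r1·wrap1 + r2·wrap2 + 2·C·cosβ = 19·3.7638 + 4·2.5194 + 2·46.6476 = 174.8854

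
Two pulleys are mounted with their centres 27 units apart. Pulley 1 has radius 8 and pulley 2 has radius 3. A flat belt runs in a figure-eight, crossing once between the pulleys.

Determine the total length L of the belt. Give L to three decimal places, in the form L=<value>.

L=93.104

crossed belt: β = asin((r1+r2)/C) = asin(11/27) = 24.0421°
wrap1 = wrap2 = π + 2β = 228.0842°
tangent length = C·cosβ = 24.6577
L = (r1+r2)·wrap + 2·C·cosβ = 11·3.9808 + 2·24.6577 = 93.1043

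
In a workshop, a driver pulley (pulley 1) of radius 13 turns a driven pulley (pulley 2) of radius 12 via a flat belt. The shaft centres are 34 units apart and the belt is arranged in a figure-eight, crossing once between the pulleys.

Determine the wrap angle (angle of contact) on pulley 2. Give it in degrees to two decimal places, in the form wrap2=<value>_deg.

crossed belt: β = asin((r1+r2)/C) = asin(25/34) = 47.3321°
wrap1 = wrap2 = π + 2β = 274.6641°

wrap2=274.66_deg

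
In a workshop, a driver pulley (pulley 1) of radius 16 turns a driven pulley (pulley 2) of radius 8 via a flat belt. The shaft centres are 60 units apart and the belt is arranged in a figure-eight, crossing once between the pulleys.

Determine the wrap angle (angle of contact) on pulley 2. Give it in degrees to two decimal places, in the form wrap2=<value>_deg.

wrap2=227.16_deg

crossed belt: β = asin((r1+r2)/C) = asin(24/60) = 23.5782°
wrap1 = wrap2 = π + 2β = 227.1564°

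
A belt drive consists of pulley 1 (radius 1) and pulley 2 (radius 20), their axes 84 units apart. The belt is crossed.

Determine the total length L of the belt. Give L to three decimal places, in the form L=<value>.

crossed belt: β = asin((r1+r2)/C) = asin(21/84) = 14.4775°
wrap1 = wrap2 = π + 2β = 208.9550°
tangent length = C·cosβ = 81.3327
L = (r1+r2)·wrap + 2·C·cosβ = 21·3.6470 + 2·81.3327 = 239.2513

L=239.251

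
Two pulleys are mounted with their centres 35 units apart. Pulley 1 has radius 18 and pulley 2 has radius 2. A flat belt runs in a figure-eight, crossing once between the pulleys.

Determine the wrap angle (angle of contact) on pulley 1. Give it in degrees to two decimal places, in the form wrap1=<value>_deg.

wrap1=249.70_deg

crossed belt: β = asin((r1+r2)/C) = asin(20/35) = 34.8499°
wrap1 = wrap2 = π + 2β = 249.6998°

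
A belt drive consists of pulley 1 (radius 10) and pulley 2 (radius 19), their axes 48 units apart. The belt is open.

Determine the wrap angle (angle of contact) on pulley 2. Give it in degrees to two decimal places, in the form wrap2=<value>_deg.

wrap2=201.61_deg

open belt: β = asin((r2−r1)/C) = asin(9/48) = 10.8069°
wrap1 = π − 2β = 158.3862°
wrap2 = π + 2β = 201.6138°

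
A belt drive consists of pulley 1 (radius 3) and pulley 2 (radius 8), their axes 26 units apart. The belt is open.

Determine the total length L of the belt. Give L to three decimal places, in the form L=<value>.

open belt: β = asin((r2−r1)/C) = asin(5/26) = 11.0875°
wrap1 = π − 2β = 157.8250°
wrap2 = π + 2β = 202.1750°
tangent length = C·cosβ = 25.5147
L = r1·wrap1 + r2·wrap2 + 2·C·cosβ = 3·2.7546 + 8·3.5286 + 2·25.5147 = 87.5221

L=87.522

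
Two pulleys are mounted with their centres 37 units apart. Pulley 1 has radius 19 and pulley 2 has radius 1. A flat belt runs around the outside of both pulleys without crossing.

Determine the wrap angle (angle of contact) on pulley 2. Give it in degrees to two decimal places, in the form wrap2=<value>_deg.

wrap2=121.78_deg

open belt: β = asin((r2−r1)/C) = asin(-18/37) = -29.1099°
wrap1 = π − 2β = 238.2198°
wrap2 = π + 2β = 121.7802°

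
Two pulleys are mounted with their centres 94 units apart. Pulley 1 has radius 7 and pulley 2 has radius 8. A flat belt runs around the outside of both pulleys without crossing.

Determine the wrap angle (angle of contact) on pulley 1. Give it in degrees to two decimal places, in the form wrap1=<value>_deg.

open belt: β = asin((r2−r1)/C) = asin(1/94) = 0.6095°
wrap1 = π − 2β = 178.7809°
wrap2 = π + 2β = 181.2191°

wrap1=178.78_deg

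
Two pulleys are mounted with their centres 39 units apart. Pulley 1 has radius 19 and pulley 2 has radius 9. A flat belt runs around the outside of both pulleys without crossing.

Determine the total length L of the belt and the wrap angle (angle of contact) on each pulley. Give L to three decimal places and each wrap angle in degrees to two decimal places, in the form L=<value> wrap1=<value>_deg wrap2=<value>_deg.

L=168.543 wrap1=209.71_deg wrap2=150.29_deg

open belt: β = asin((r2−r1)/C) = asin(-10/39) = -14.8572°
wrap1 = π − 2β = 209.7143°
wrap2 = π + 2β = 150.2857°
tangent length = C·cosβ = 37.6962
L = r1·wrap1 + r2·wrap2 + 2·C·cosβ = 19·3.6602 + 9·2.6230 + 2·37.6962 = 168.5430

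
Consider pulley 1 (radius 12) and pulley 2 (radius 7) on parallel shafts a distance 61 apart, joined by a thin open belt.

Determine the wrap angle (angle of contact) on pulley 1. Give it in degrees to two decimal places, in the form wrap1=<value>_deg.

open belt: β = asin((r2−r1)/C) = asin(-5/61) = -4.7017°
wrap1 = π − 2β = 189.4033°
wrap2 = π + 2β = 170.5967°

wrap1=189.40_deg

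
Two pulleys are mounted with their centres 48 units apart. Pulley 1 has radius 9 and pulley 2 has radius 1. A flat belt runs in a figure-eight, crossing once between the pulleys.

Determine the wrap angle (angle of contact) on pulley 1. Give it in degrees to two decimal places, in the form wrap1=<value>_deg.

wrap1=204.05_deg

crossed belt: β = asin((r1+r2)/C) = asin(10/48) = 12.0247°
wrap1 = wrap2 = π + 2β = 204.0494°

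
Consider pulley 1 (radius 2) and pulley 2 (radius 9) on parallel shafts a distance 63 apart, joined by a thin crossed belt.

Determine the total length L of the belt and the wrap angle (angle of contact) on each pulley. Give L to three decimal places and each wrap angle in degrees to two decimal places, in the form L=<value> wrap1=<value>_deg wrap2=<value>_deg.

L=162.483 wrap1=200.11_deg wrap2=200.11_deg

crossed belt: β = asin((r1+r2)/C) = asin(11/63) = 10.0556°
wrap1 = wrap2 = π + 2β = 200.1111°
tangent length = C·cosβ = 62.0322
L = (r1+r2)·wrap + 2·C·cosβ = 11·3.4926 + 2·62.0322 = 162.4831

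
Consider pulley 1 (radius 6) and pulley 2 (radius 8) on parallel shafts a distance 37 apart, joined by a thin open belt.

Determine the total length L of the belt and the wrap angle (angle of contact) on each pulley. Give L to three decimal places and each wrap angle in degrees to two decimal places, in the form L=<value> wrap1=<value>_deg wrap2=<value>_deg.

L=118.090 wrap1=173.80_deg wrap2=186.20_deg

open belt: β = asin((r2−r1)/C) = asin(2/37) = 3.0986°
wrap1 = π − 2β = 173.8028°
wrap2 = π + 2β = 186.1972°
tangent length = C·cosβ = 36.9459
L = r1·wrap1 + r2·wrap2 + 2·C·cosβ = 6·3.0334 + 8·3.2498 + 2·36.9459 = 118.0904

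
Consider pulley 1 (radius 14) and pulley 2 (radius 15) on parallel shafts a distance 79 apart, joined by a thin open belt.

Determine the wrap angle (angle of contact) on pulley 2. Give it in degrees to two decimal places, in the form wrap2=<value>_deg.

wrap2=181.45_deg

open belt: β = asin((r2−r1)/C) = asin(1/79) = 0.7253°
wrap1 = π − 2β = 178.5494°
wrap2 = π + 2β = 181.4506°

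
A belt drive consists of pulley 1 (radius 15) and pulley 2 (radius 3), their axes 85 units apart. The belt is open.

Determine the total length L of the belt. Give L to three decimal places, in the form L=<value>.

open belt: β = asin((r2−r1)/C) = asin(-12/85) = -8.1159°
wrap1 = π − 2β = 196.2319°
wrap2 = π + 2β = 163.7681°
tangent length = C·cosβ = 84.1487
L = r1·wrap1 + r2·wrap2 + 2·C·cosβ = 15·3.4249 + 3·2.8583 + 2·84.1487 = 228.2456

L=228.246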